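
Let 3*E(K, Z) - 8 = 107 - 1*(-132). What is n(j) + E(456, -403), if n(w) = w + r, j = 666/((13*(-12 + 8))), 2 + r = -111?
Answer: -3391/78 ≈ -43.474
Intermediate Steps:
r = -113 (r = -2 - 111 = -113)
E(K, Z) = 247/3 (E(K, Z) = 8/3 + (107 - 1*(-132))/3 = 8/3 + (107 + 132)/3 = 8/3 + (1/3)*239 = 8/3 + 239/3 = 247/3)
j = -333/26 (j = 666/((13*(-4))) = 666/(-52) = 666*(-1/52) = -333/26 ≈ -12.808)
n(w) = -113 + w (n(w) = w - 113 = -113 + w)
n(j) + E(456, -403) = (-113 - 333/26) + 247/3 = -3271/26 + 247/3 = -3391/78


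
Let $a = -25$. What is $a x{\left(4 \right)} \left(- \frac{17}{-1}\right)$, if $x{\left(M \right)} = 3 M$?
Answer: $-5100$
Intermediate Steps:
$a x{\left(4 \right)} \left(- \frac{17}{-1}\right) = - 25 \cdot 3 \cdot 4 \left(- \frac{17}{-1}\right) = \left(-25\right) 12 \left(\left(-17\right) \left(-1\right)\right) = \left(-300\right) 17 = -5100$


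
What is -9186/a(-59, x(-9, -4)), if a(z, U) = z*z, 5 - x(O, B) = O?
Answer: -9186/3481 ≈ -2.6389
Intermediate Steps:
x(O, B) = 5 - O
a(z, U) = z**2
-9186/a(-59, x(-9, -4)) = -9186/((-59)**2) = -9186/3481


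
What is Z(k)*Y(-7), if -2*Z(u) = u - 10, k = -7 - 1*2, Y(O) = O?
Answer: -133/2 ≈ -66.500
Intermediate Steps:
k = -9 (k = -7 - 2 = -9)
Z(u) = 5 - u/2 (Z(u) = -(u - 10)/2 = -(-10 + u)/2 = 5 - u/2)
Z(k)*Y(-7) = (5 - 1/2*(-9))*(-7) = (5 + 9/2)*(-7) = (19/2)*(-7) = -133/2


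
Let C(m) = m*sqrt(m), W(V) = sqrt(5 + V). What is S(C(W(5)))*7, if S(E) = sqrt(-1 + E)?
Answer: 7*sqrt(-1 + 10**(3/4)) ≈ 15.051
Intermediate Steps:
C(m) = m**(3/2)
S(C(W(5)))*7 = sqrt(-1 + (sqrt(5 + 5))**(3/2))*7 = sqrt(-1 + (sqrt(10))**(3/2))*7 = sqrt(-1 + 10**(3/4))*7 = 7*sqrt(-1 + 10**(3/4))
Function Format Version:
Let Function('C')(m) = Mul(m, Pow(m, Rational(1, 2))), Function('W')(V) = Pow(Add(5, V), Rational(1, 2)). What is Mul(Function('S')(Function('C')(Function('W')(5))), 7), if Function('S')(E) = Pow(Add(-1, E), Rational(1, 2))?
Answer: Mul(7, Pow(Add(-1, Pow(10, Rational(3, 4))), Rational(1, 2))) ≈ 15.051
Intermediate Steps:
Function('C')(m) = Pow(m, Rational(3, 2))
Mul(Function('S')(Function('C')(Function('W')(5))), 7) = Mul(Pow(Add(-1, Pow(Pow(Add(5, 5), Rational(1, 2)), Rational(3, 2))), Rational(1, 2)), 7) = Mul(Pow(Add(-1, Pow(Pow(10, Rational(1, 2)), Rational(3, 2))), Rational(1, 2)), 7) = Mul(Pow(Add(-1, Pow(10, Rational(3, 4))), Rational(1, 2)), 7) = Mul(7, Pow(Add(-1, Pow(10, Rational(3, 4))), Rational(1, 2)))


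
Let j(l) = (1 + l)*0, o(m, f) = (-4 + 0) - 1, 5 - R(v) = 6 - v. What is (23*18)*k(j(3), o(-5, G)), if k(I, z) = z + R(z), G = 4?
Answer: -4554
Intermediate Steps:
R(v) = -1 + v (R(v) = 5 - (6 - v) = 5 + (-6 + v) = -1 + v)
o(m, f) = -5 (o(m, f) = -4 - 1 = -5)
j(l) = 0
k(I, z) = -1 + 2*z (k(I, z) = z + (-1 + z) = -1 + 2*z)
(23*18)*k(j(3), o(-5, G)) = (23*18)*(-1 + 2*(-5)) = 414*(-1 - 10) = 414*(-11) = -4554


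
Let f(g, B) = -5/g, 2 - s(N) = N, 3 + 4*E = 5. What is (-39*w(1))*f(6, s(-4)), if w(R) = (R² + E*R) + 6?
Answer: 975/4 ≈ 243.75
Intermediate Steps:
E = ½ (E = -¾ + (¼)*5 = -¾ + 5/4 = ½ ≈ 0.50000)
s(N) = 2 - N
w(R) = 6 + R² + R/2 (w(R) = (R² + R/2) + 6 = 6 + R² + R/2)
(-39*w(1))*f(6, s(-4)) = (-39*(6 + 1² + (½)*1))*(-5/6) = (-39*(6 + 1 + ½))*(-5*⅙) = -39*15/2*(-⅚) = -585/2*(-⅚) = 975/4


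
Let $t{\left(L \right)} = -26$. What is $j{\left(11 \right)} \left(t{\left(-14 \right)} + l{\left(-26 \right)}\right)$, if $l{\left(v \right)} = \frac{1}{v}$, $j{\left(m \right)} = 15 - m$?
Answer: $- \frac{1354}{13} \approx -104.15$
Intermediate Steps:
$j{\left(11 \right)} \left(t{\left(-14 \right)} + l{\left(-26 \right)}\right) = \left(15 - 11\right) \left(-26 + \frac{1}{-26}\right) = \left(15 - 11\right) \left(-26 - \frac{1}{26}\right) = 4 \left(- \frac{677}{26}\right) = - \frac{1354}{13}$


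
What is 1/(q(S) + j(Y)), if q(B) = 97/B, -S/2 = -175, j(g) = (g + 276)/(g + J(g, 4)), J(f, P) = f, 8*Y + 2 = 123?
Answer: 21175/209656 ≈ 0.10100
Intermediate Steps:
Y = 121/8 (Y = -1/4 + (1/8)*123 = -1/4 + 123/8 = 121/8 ≈ 15.125)
j(g) = (276 + g)/(2*g) (j(g) = (g + 276)/(g + g) = (276 + g)/((2*g)) = (276 + g)*(1/(2*g)) = (276 + g)/(2*g))
S = 350 (S = -2*(-175) = 350)
1/(q(S) + j(Y)) = 1/(97/350 + (276 + 121/8)/(2*(121/8))) = 1/(97*(1/350) + (1/2)*(8/121)*(2329/8)) = 1/(97/350 + 2329/242) = 1/(209656/21175) = 21175/209656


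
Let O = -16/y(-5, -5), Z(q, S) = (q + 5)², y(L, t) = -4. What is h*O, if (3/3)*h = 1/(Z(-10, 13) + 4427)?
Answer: 1/1113 ≈ 0.00089847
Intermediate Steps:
Z(q, S) = (5 + q)²
h = 1/4452 (h = 1/((5 - 10)² + 4427) = 1/((-5)² + 4427) = 1/(25 + 4427) = 1/4452 ≈ 0.00022462)
O = 4 (O = -16/(-4) = -16*(-¼) = 4)
h*O = (1/4452)*4 = 1/1113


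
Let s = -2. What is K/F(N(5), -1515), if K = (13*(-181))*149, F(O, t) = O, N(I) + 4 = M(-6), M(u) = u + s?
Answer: 350597/12 ≈ 29216.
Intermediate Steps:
M(u) = -2 + u (M(u) = u - 2 = -2 + u)
N(I) = -12 (N(I) = -4 + (-2 - 6) = -4 - 8 = -12)
K = -350597 (K = -2353*149 = -350597)
K/F(N(5), -1515) = -350597/(-12) = -350597*(-1/12) = 350597/12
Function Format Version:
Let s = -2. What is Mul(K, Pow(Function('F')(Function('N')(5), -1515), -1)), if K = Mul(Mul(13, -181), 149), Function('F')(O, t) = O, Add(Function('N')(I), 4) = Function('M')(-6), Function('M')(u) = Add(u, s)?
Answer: Rational(350597, 12) ≈ 29216.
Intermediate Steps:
Function('M')(u) = Add(-2, u) (Function('M')(u) = Add(u, -2) = Add(-2, u))
Function('N')(I) = -12 (Function('N')(I) = Add(-4, Add(-2, -6)) = Add(-4, -8) = -12)
K = -350597 (K = Mul(-2353, 149) = -350597)
Mul(K, Pow(Function('F')(Function('N')(5), -1515), -1)) = Mul(-350597, Pow(-12, -1)) = Mul(-350597, Rational(-1, 12)) = Rational(350597, 12)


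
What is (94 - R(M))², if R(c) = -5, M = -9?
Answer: 9801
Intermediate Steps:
(94 - R(M))² = (94 - 1*(-5))² = (94 + 5)² = 99² = 9801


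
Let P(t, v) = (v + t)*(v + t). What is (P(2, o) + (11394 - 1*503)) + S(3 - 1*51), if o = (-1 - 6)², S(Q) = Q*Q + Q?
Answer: 15748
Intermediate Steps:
S(Q) = Q + Q² (S(Q) = Q² + Q = Q + Q²)
o = 49 (o = (-7)² = 49)
P(t, v) = (t + v)² (P(t, v) = (t + v)*(t + v) = (t + v)²)
(P(2, o) + (11394 - 1*503)) + S(3 - 1*51) = ((2 + 49)² + (11394 - 1*503)) + (3 - 1*51)*(1 + (3 - 1*51)) = (51² + (11394 - 503)) + (3 - 51)*(1 + (3 - 51)) = (2601 + 10891) - 48*(1 - 48) = 13492 - 48*(-47) = 13492 + 2256 = 15748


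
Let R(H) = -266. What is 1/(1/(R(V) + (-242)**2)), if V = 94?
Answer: 58298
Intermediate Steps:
1/(1/(R(V) + (-242)**2)) = 1/(1/(-266 + (-242)**2)) = 1/(1/(-266 + 58564)) = 1/(1/58298) = 58298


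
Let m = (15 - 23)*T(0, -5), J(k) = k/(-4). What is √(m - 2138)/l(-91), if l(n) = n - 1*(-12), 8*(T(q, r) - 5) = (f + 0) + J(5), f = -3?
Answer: -I*√8695/158 ≈ -0.59017*I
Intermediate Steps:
J(k) = -k/4 (J(k) = k*(-¼) = -k/4)
T(q, r) = 143/32 (T(q, r) = 5 + ((-3 + 0) - ¼*5)/8 = 5 + (-3 - 5/4)/8 = 5 + (⅛)*(-17/4) = 5 - 17/32 = 143/32)
m = -143/4 (m = (15 - 23)*(143/32) = -8*143/32 = -143/4 ≈ -35.750)
l(n) = 12 + n (l(n) = n + 12 = 12 + n)
√(m - 2138)/l(-91) = √(-143/4 - 2138)/(12 - 91) = √(-8695/4)/(-79) = (I*√8695/2)*(-1/79) = -I*√8695/158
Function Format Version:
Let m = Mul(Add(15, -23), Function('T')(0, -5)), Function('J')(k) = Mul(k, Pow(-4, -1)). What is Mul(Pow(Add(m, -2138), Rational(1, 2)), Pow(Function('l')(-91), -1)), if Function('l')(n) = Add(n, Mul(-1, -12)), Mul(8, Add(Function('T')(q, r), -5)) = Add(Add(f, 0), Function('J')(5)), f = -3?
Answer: Mul(Rational(-1, 158), I, Pow(8695, Rational(1, 2))) ≈ Mul(-0.59017, I)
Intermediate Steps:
Function('J')(k) = Mul(Rational(-1, 4), k) (Function('J')(k) = Mul(k, Rational(-1, 4)) = Mul(Rational(-1, 4), k))
Function('T')(q, r) = Rational(143, 32) (Function('T')(q, r) = Add(5, Mul(Rational(1, 8), Add(Add(-3, 0), Mul(Rational(-1, 4), 5)))) = Add(5, Mul(Rational(1, 8), Add(-3, Rational(-5, 4)))) = Add(5, Mul(Rational(1, 8), Rational(-17, 4))) = Add(5, Rational(-17, 32)) = Rational(143, 32))
m = Rational(-143, 4) (m = Mul(Add(15, -23), Rational(143, 32)) = Mul(-8, Rational(143, 32)) = Rational(-143, 4) ≈ -35.750)
Function('l')(n) = Add(12, n) (Function('l')(n) = Add(n, 12) = Add(12, n))
Mul(Pow(Add(m, -2138), Rational(1, 2)), Pow(Function('l')(-91), -1)) = Mul(Pow(Add(Rational(-143, 4), -2138), Rational(1, 2)), Pow(Add(12, -91), -1)) = Mul(Pow(Rational(-8695, 4), Rational(1, 2)), Pow(-79, -1)) = Mul(Mul(Rational(1, 2), I, Pow(8695, Rational(1, 2))), Rational(-1, 79)) = Mul(Rational(-1, 158), I, Pow(8695, Rational(1, 2)))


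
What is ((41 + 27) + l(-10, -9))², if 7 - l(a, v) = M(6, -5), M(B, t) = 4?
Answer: 5041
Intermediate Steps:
l(a, v) = 3 (l(a, v) = 7 - 1*4 = 7 - 4 = 3)
((41 + 27) + l(-10, -9))² = ((41 + 27) + 3)² = (68 + 3)² = 71² = 5041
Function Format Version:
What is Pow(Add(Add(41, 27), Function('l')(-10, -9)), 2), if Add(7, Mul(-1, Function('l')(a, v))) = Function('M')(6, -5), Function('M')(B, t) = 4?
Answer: 5041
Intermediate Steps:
Function('l')(a, v) = 3 (Function('l')(a, v) = Add(7, Mul(-1, 4)) = Add(7, -4) = 3)
Pow(Add(Add(41, 27), Function('l')(-10, -9)), 2) = Pow(Add(Add(41, 27), 3), 2) = Pow(Add(68, 3), 2) = Pow(71, 2) = 5041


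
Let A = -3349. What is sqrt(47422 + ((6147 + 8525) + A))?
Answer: sqrt(58745) ≈ 242.37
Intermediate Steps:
sqrt(47422 + ((6147 + 8525) + A)) = sqrt(47422 + ((6147 + 8525) - 3349)) = sqrt(47422 + (14672 - 3349)) = sqrt(47422 + 11323) = sqrt(58745)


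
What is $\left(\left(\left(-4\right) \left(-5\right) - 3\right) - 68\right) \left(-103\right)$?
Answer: $5253$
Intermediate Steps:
$\left(\left(\left(-4\right) \left(-5\right) - 3\right) - 68\right) \left(-103\right) = \left(\left(20 - 3\right) - 68\right) \left(-103\right) = \left(17 - 68\right) \left(-103\right) = \left(-51\right) \left(-103\right) = 5253$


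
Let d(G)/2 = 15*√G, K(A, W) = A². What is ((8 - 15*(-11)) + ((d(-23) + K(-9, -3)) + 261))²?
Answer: 244525 + 30900*I*√23 ≈ 2.4453e+5 + 1.4819e+5*I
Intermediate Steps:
d(G) = 30*√G (d(G) = 2*(15*√G) = 30*√G)
((8 - 15*(-11)) + ((d(-23) + K(-9, -3)) + 261))² = ((8 - 15*(-11)) + ((30*√(-23) + (-9)²) + 261))² = ((8 + 165) + ((30*(I*√23) + 81) + 261))² = (173 + ((30*I*√23 + 81) + 261))² = (173 + ((81 + 30*I*√23) + 261))² = (173 + (342 + 30*I*√23))² = (515 + 30*I*√23)²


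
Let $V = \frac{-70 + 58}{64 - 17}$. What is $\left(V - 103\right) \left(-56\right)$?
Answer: $\frac{271768}{47} \approx 5782.3$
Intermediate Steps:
$V = - \frac{12}{47} \approx -0.25532$
$\left(V - 103\right) \left(-56\right) = \left(- \frac{12}{47} - 103\right) \left(-56\right) = \left(- \frac{4853}{47}\right) \left(-56\right) = \frac{271768}{47}$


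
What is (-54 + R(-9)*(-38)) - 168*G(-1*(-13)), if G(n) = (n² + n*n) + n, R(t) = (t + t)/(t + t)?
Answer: -59060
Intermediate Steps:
R(t) = 1 (R(t) = (2*t)/((2*t)) = (2*t)*(1/(2*t)) = 1)
G(n) = n + 2*n² (G(n) = (n² + n²) + n = 2*n² + n = n + 2*n²)
(-54 + R(-9)*(-38)) - 168*G(-1*(-13)) = (-54 + 1*(-38)) - 168*(-1*(-13))*(1 + 2*(-1*(-13))) = (-54 - 38) - 2184*(1 + 2*13) = -92 - 2184*(1 + 26) = -92 - 2184*27 = -92 - 168*351 = -92 - 58968 = -59060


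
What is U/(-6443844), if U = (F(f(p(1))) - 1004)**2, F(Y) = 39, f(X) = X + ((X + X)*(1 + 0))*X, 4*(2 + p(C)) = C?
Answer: -931225/6443844 ≈ -0.14451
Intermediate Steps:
p(C) = -2 + C/4
f(X) = X + 2*X**2 (f(X) = X + ((2*X)*1)*X = X + (2*X)*X = X + 2*X**2)
U = 931225 (U = (39 - 1004)**2 = (-965)**2 = 931225)
U/(-6443844) = 931225/(-6443844) = 931225*(-1/6443844) = -931225/6443844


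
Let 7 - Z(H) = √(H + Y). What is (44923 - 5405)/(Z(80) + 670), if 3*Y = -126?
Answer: 26753686/458291 + 39518*√38/458291 ≈ 58.909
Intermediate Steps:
Y = -42 (Y = (⅓)*(-126) = -42)
Z(H) = 7 - √(-42 + H) (Z(H) = 7 - √(H - 42) = 7 - √(-42 + H))
(44923 - 5405)/(Z(80) + 670) = (44923 - 5405)/((7 - √(-42 + 80)) + 670) = 39518/((7 - √38) + 670) = 39518/(677 - √38)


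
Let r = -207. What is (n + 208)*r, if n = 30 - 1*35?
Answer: -42021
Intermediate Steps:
n = -5 (n = 30 - 35 = -5)
(n + 208)*r = (-5 + 208)*(-207) = 203*(-207) = -42021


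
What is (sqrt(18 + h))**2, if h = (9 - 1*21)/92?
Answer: 411/23 ≈ 17.870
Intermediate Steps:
h = -3/23 (h = (9 - 21)*(1/92) = -12*1/92 = -3/23 ≈ -0.13043)
(sqrt(18 + h))**2 = (sqrt(18 - 3/23))**2 = (sqrt(411/23))**2 = (sqrt(9453)/23)**2 = 411/23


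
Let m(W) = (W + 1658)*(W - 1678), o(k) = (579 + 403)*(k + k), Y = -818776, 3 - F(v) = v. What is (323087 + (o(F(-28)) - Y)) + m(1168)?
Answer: -238513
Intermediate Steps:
F(v) = 3 - v
o(k) = 1964*k (o(k) = 982*(2*k) = 1964*k)
m(W) = (-1678 + W)*(1658 + W) (m(W) = (1658 + W)*(-1678 + W) = (-1678 + W)*(1658 + W))
(323087 + (o(F(-28)) - Y)) + m(1168) = (323087 + (1964*(3 - 1*(-28)) - 1*(-818776))) + (-2782124 + 1168² - 20*1168) = (323087 + (1964*(3 + 28) + 818776)) + (-2782124 + 1364224 - 23360) = (323087 + (1964*31 + 818776)) - 1441260 = (323087 + (60884 + 818776)) - 1441260 = (323087 + 879660) - 1441260 = 1202747 - 1441260 = -238513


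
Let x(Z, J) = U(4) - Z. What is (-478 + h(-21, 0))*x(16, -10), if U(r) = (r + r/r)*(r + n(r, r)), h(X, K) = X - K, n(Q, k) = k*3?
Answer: -31936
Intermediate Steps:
n(Q, k) = 3*k
U(r) = 4*r*(1 + r) (U(r) = (r + r/r)*(r + 3*r) = (r + 1)*(4*r) = (1 + r)*(4*r) = 4*r*(1 + r))
x(Z, J) = 80 - Z (x(Z, J) = 4*4*(1 + 4) - Z = 4*4*5 - Z = 80 - Z)
(-478 + h(-21, 0))*x(16, -10) = (-478 + (-21 - 1*0))*(80 - 1*16) = (-478 + (-21 + 0))*(80 - 16) = (-478 - 21)*64 = -499*64 = -31936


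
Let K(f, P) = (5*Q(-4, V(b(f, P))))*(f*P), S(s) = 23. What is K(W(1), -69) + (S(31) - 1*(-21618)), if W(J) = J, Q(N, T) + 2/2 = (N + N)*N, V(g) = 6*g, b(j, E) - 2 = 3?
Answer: 10946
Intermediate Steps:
b(j, E) = 5 (b(j, E) = 2 + 3 = 5)
Q(N, T) = -1 + 2*N**2 (Q(N, T) = -1 + (N + N)*N = -1 + (2*N)*N = -1 + 2*N**2)
K(f, P) = 155*P*f (K(f, P) = (5*(-1 + 2*(-4)**2))*(f*P) = (5*(-1 + 2*16))*(P*f) = (5*(-1 + 32))*(P*f) = (5*31)*(P*f) = 155*(P*f) = 155*P*f)
K(W(1), -69) + (S(31) - 1*(-21618)) = 155*(-69)*1 + (23 - 1*(-21618)) = -10695 + (23 + 21618) = -10695 + 21641 = 10946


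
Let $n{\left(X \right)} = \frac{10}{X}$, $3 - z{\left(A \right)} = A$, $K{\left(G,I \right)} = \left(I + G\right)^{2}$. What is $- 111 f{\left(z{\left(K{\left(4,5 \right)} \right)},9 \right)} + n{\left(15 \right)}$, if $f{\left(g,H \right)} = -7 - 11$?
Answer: $\frac{5996}{3} \approx 1998.7$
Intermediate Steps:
$K{\left(G,I \right)} = \left(G + I\right)^{2}$
$z{\left(A \right)} = 3 - A$
$f{\left(g,H \right)} = -18$
$- 111 f{\left(z{\left(K{\left(4,5 \right)} \right)},9 \right)} + n{\left(15 \right)} = \left(-111\right) \left(-18\right) + \frac{10}{15} = 1998 + 10 \cdot \frac{1}{15} = 1998 + \frac{2}{3} = \frac{5996}{3}$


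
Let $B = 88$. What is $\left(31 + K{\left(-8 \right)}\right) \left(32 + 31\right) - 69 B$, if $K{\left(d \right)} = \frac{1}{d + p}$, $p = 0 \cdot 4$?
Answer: $- \frac{33015}{8} \approx -4126.9$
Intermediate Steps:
$p = 0$
$K{\left(d \right)} = \frac{1}{d}$ ($K{\left(d \right)} = \frac{1}{d + 0} = \frac{1}{d}$)
$\left(31 + K{\left(-8 \right)}\right) \left(32 + 31\right) - 69 B = \left(31 + \frac{1}{-8}\right) \left(32 + 31\right) - 6072 = \left(31 - \frac{1}{8}\right) 63 - 6072 = \frac{247}{8} \cdot 63 - 6072 = \frac{15561}{8} - 6072 = - \frac{33015}{8}$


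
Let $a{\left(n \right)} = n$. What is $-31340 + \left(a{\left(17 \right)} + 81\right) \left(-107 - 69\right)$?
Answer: $-48588$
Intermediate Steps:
$-31340 + \left(a{\left(17 \right)} + 81\right) \left(-107 - 69\right) = -31340 + \left(17 + 81\right) \left(-107 - 69\right) = -31340 + 98 \left(-107 - 69\right) = -31340 + 98 \left(-176\right) = -31340 - 17248 = -48588$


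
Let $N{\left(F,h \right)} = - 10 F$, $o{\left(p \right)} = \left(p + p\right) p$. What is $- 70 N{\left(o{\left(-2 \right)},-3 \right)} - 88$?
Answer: $5512$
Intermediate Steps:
$o{\left(p \right)} = 2 p^{2}$ ($o{\left(p \right)} = 2 p p = 2 p^{2}$)
$- 70 N{\left(o{\left(-2 \right)},-3 \right)} - 88 = - 70 \left(- 10 \cdot 2 \left(-2\right)^{2}\right) - 88 = - 70 \left(- 10 \cdot 2 \cdot 4\right) - 88 = - 70 \left(\left(-10\right) 8\right) - 88 = \left(-70\right) \left(-80\right) - 88 = 5600 - 88 = 5512$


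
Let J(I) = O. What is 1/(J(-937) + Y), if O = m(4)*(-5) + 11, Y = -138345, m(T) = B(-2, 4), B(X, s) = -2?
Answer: -1/138324 ≈ -7.2294e-6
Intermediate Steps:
m(T) = -2
O = 21 (O = -2*(-5) + 11 = 10 + 11 = 21)
J(I) = 21
1/(J(-937) + Y) = 1/(21 - 138345) = 1/(-138324) = -1/138324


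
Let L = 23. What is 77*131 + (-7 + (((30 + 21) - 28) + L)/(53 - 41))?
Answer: 60503/6 ≈ 10084.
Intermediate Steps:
77*131 + (-7 + (((30 + 21) - 28) + L)/(53 - 41)) = 77*131 + (-7 + (((30 + 21) - 28) + 23)/(53 - 41)) = 10087 + (-7 + ((51 - 28) + 23)/12) = 10087 + (-7 + (23 + 23)*(1/12)) = 10087 + (-7 + 46*(1/12)) = 10087 + (-7 + 23/6) = 10087 - 19/6 = 60503/6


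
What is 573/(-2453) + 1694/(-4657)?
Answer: -6823843/11423621 ≈ -0.59735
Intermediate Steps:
573/(-2453) + 1694/(-4657) = 573*(-1/2453) + 1694*(-1/4657) = -573/2453 - 1694/4657 = -6823843/11423621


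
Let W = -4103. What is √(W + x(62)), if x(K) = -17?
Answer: 2*I*√1030 ≈ 64.187*I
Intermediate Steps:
√(W + x(62)) = √(-4103 - 17) = √(-4120) = 2*I*√1030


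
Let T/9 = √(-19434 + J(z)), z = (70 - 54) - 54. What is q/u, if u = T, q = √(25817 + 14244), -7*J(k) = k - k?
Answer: -I*√778545474/174906 ≈ -0.15953*I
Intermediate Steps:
z = -38 (z = 16 - 54 = -38)
J(k) = 0 (J(k) = -(k - k)/7 = -⅐*0 = 0)
T = 9*I*√19434 (T = 9*√(-19434 + 0) = 9*√(-19434) = 9*(I*√19434) = 9*I*√19434 ≈ 1254.7*I)
q = √40061 ≈ 200.15
u = 9*I*√19434 ≈ 1254.7*I
q/u = √40061/((9*I*√19434)) = √40061*(-I*√19434/174906) = -I*√778545474/174906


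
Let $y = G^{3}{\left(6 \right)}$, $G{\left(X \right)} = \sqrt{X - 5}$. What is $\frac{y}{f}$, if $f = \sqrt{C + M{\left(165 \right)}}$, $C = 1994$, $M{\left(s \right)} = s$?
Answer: $\frac{\sqrt{2159}}{2159} \approx 0.021522$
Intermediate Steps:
$G{\left(X \right)} = \sqrt{-5 + X}$
$f = \sqrt{2159}$ ($f = \sqrt{1994 + 165} = \sqrt{2159} \approx 46.465$)
$y = 1$ ($y = \left(\sqrt{-5 + 6}\right)^{3} = \left(\sqrt{1}\right)^{3} = 1^{3} = 1$)
$\frac{y}{f} = 1 \frac{1}{\sqrt{2159}} = 1 \frac{\sqrt{2159}}{2159} = \frac{\sqrt{2159}}{2159}$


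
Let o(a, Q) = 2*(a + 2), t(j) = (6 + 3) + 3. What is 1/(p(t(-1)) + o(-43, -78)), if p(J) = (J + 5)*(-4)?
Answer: -1/150 ≈ -0.0066667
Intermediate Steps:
t(j) = 12 (t(j) = 9 + 3 = 12)
o(a, Q) = 4 + 2*a (o(a, Q) = 2*(2 + a) = 4 + 2*a)
p(J) = -20 - 4*J (p(J) = (5 + J)*(-4) = -20 - 4*J)
1/(p(t(-1)) + o(-43, -78)) = 1/((-20 - 4*12) + (4 + 2*(-43))) = 1/((-20 - 48) + (4 - 86)) = 1/(-68 - 82) = 1/(-150) = -1/150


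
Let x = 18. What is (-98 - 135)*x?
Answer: -4194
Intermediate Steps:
(-98 - 135)*x = (-98 - 135)*18 = -233*18 = -4194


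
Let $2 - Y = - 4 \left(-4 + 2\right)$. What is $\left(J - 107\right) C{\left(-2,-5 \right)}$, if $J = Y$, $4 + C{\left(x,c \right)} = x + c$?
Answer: $1243$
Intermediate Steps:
$C{\left(x,c \right)} = -4 + c + x$ ($C{\left(x,c \right)} = -4 + \left(x + c\right) = -4 + \left(c + x\right) = -4 + c + x$)
$Y = -6$ ($Y = 2 - - 4 \left(-4 + 2\right) = 2 - \left(-4\right) \left(-2\right) = 2 - 8 = -6$)
$J = -6$
$\left(J - 107\right) C{\left(-2,-5 \right)} = \left(-6 - 107\right) \left(-4 - 5 - 2\right) = \left(-113\right) \left(-11\right) = 1243$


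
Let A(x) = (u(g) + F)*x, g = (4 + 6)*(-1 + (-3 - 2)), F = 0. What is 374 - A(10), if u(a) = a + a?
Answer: 1574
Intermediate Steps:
g = -60 (g = 10*(-1 - 5) = 10*(-6) = -60)
u(a) = 2*a
A(x) = -120*x (A(x) = (2*(-60) + 0)*x = (-120 + 0)*x = -120*x)
374 - A(10) = 374 - (-120)*10 = 374 - 1*(-1200) = 374 + 1200 = 1574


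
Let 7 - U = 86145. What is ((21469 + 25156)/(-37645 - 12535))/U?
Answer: 9325/864480968 ≈ 1.0787e-5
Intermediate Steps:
U = -86138 (U = 7 - 1*86145 = 7 - 86145 = -86138)
((21469 + 25156)/(-37645 - 12535))/U = ((21469 + 25156)/(-37645 - 12535))/(-86138) = (46625/(-50180))*(-1/86138) = (46625*(-1/50180))*(-1/86138) = -9325/10036*(-1/86138) = 9325/864480968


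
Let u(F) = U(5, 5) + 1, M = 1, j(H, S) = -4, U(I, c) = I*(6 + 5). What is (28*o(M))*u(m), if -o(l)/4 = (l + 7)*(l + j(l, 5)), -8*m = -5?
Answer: 150528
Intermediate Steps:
U(I, c) = 11*I (U(I, c) = I*11 = 11*I)
m = 5/8 (m = -1/8*(-5) = 5/8 ≈ 0.62500)
u(F) = 56 (u(F) = 11*5 + 1 = 55 + 1 = 56)
o(l) = -4*(-4 + l)*(7 + l) (o(l) = -4*(l + 7)*(l - 4) = -4*(7 + l)*(-4 + l) = -4*(-4 + l)*(7 + l))
(28*o(M))*u(m) = (28*(112 - 12*1 - 4*1**2))*56 = (28*(112 - 12 - 4*1))*56 = (28*(112 - 12 - 4))*56 = (28*96)*56 = 2688*56 = 150528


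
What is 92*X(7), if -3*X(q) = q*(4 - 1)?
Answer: -644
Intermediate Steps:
X(q) = -q (X(q) = -q*(4 - 1)/3 = -q*3/3 = -q)
92*X(7) = 92*(-1*7) = 92*(-7) = -644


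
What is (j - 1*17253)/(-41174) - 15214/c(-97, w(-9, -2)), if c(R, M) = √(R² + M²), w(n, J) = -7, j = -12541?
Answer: 14897/20587 - 7607*√9458/4729 ≈ -155.71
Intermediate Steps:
c(R, M) = √(M² + R²)
(j - 1*17253)/(-41174) - 15214/c(-97, w(-9, -2)) = (-12541 - 1*17253)/(-41174) - 15214/√((-7)² + (-97)²) = (-12541 - 17253)*(-1/41174) - 15214/√(49 + 9409) = -29794*(-1/41174) - 15214*√9458/9458 = 14897/20587 - 7607*√9458/4729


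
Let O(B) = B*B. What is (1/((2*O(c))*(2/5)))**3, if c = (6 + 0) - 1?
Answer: 1/8000 ≈ 0.00012500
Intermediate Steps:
c = 5 (c = 6 - 1 = 5)
O(B) = B**2
(1/((2*O(c))*(2/5)))**3 = (1/((2*5**2)*(2/5)))**3 = (1/((2*25)*(2*(1/5))))**3 = (1/(50*(2/5)))**3 = (1/20)**3 = 1/8000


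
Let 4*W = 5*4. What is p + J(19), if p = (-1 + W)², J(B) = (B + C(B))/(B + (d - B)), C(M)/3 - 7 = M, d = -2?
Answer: -65/2 ≈ -32.500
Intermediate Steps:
W = 5 (W = (5*4)/4 = (¼)*20 = 5)
C(M) = 21 + 3*M
J(B) = -21/2 - 2*B (J(B) = (B + (21 + 3*B))/(B + (-2 - B)) = (21 + 4*B)/(-2) = (21 + 4*B)*(-½) = -21/2 - 2*B)
p = 16 (p = (-1 + 5)² = 4² = 16)
p + J(19) = 16 + (-21/2 - 2*19) = 16 + (-21/2 - 38) = 16 - 97/2 = -65/2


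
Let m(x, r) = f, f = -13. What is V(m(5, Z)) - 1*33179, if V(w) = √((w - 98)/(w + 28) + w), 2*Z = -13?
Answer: -33179 + I*√510/5 ≈ -33179.0 + 4.5166*I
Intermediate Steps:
Z = -13/2 (Z = (½)*(-13) = -13/2 ≈ -6.5000)
m(x, r) = -13
V(w) = √(w + (-98 + w)/(28 + w)) (V(w) = √((-98 + w)/(28 + w) + w) = √(w + (-98 + w)/(28 + w)))
V(m(5, Z)) - 1*33179 = √((-98 - 13 - 13*(28 - 13))/(28 - 13)) - 1*33179 = √((-98 - 13 - 13*15)/15) - 33179 = √((-98 - 13 - 195)/15) - 33179 = √((1/15)*(-306)) - 33179 = √(-102/5) - 33179 = I*√510/5 - 33179 = -33179 + I*√510/5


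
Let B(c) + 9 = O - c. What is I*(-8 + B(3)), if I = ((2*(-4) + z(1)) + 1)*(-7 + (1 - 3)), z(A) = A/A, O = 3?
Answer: -918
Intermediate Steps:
z(A) = 1
B(c) = -6 - c (B(c) = -9 + (3 - c) = -6 - c)
I = 54 (I = ((2*(-4) + 1) + 1)*(-7 + (1 - 3)) = ((-8 + 1) + 1)*(-7 - 2) = (-7 + 1)*(-9) = -6*(-9) = 54)
I*(-8 + B(3)) = 54*(-8 + (-6 - 1*3)) = 54*(-8 + (-6 - 3)) = 54*(-8 - 9) = 54*(-17) = -918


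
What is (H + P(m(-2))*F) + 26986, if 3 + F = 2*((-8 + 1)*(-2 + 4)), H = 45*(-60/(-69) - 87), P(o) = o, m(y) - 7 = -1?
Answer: 527255/23 ≈ 22924.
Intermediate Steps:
m(y) = 6 (m(y) = 7 - 1 = 6)
H = -89145/23 (H = 45*(-60*(-1/69) - 87) = 45*(20/23 - 87) = 45*(-1981/23) = -89145/23 ≈ -3875.9)
F = -31 (F = -3 + 2*((-8 + 1)*(-2 + 4)) = -3 + 2*(-7*2) = -3 + 2*(-14) = -3 - 28 = -31)
(H + P(m(-2))*F) + 26986 = (-89145/23 + 6*(-31)) + 26986 = (-89145/23 - 186) + 26986 = -93423/23 + 26986 = 527255/23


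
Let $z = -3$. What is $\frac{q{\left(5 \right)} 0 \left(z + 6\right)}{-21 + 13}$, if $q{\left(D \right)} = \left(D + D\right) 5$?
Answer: $0$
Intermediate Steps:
$q{\left(D \right)} = 10 D$ ($q{\left(D \right)} = 2 D 5 = 10 D$)
$\frac{q{\left(5 \right)} 0 \left(z + 6\right)}{-21 + 13} = \frac{10 \cdot 5 \cdot 0 \left(-3 + 6\right)}{-21 + 13} = \frac{50 \cdot 0 \cdot 3}{-8} = 50 \cdot 0 \left(- \frac{1}{8}\right) = 0 \left(- \frac{1}{8}\right) = 0$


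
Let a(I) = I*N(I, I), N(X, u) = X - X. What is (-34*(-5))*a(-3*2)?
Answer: 0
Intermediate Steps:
N(X, u) = 0
a(I) = 0 (a(I) = I*0 = 0)
(-34*(-5))*a(-3*2) = -34*(-5)*0 = 170*0 = 0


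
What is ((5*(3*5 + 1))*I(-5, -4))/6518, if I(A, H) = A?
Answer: -200/3259 ≈ -0.061369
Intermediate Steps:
((5*(3*5 + 1))*I(-5, -4))/6518 = ((5*(3*5 + 1))*(-5))/6518 = ((5*(15 + 1))*(-5))*(1/6518) = ((5*16)*(-5))*(1/6518) = (80*(-5))*(1/6518) = -400*1/6518 = -200/3259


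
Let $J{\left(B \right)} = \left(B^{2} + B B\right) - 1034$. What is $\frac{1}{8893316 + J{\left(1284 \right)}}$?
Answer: $\frac{1}{12189594} \approx 8.2037 \cdot 10^{-8}$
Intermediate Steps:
$J{\left(B \right)} = -1034 + 2 B^{2}$ ($J{\left(B \right)} = \left(B^{2} + B^{2}\right) - 1034 = 2 B^{2} - 1034 = -1034 + 2 B^{2}$)
$\frac{1}{8893316 + J{\left(1284 \right)}} = \frac{1}{8893316 - \left(1034 - 2 \cdot 1284^{2}\right)} = \frac{1}{8893316 + \left(-1034 + 2 \cdot 1648656\right)} = \frac{1}{8893316 + \left(-1034 + 3297312\right)} = \frac{1}{8893316 + 3296278} = \frac{1}{12189594}$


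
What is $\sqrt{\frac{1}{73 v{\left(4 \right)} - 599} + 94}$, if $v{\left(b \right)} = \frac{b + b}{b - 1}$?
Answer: $\frac{\sqrt{138305047}}{1213} \approx 9.6952$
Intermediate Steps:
$v{\left(b \right)} = \frac{2 b}{-1 + b}$
$\sqrt{\frac{1}{73 v{\left(4 \right)} - 599} + 94} = \sqrt{\frac{1}{73 \cdot 2 \cdot 4 \frac{1}{-1 + 4} - 599} + 94} = \sqrt{\frac{1}{73 \cdot 2 \cdot 4 \cdot \frac{1}{3} - 599} + 94} = \sqrt{\frac{1}{73 \cdot \frac{8}{3} - 599} + 94} = \sqrt{\frac{1}{\frac{584}{3} - 599} + 94} = \sqrt{\frac{1}{- \frac{1213}{3}} + 94} = \sqrt{- \frac{3}{1213} + 94} = \sqrt{\frac{114019}{1213}} = \frac{\sqrt{138305047}}{1213}$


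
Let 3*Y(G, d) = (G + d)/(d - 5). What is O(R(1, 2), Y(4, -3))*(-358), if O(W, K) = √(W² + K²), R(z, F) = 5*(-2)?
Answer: -179*√57601/12 ≈ -3580.0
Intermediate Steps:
Y(G, d) = (G + d)/(3*(-5 + d)) (Y(G, d) = ((G + d)/(d - 5))/3 = ((G + d)/(-5 + d))/3 = (G + d)/(3*(-5 + d)))
R(z, F) = -10
O(W, K) = √(K² + W²)
O(R(1, 2), Y(4, -3))*(-358) = √(((4 - 3)/(3*(-5 - 3)))² + (-10)²)*(-358) = √(((⅓)*1/(-8))² + 100)*(-358) = √(((⅓)*(-⅛)*1)² + 100)*(-358) = √((-1/24)² + 100)*(-358) = √(1/576 + 100)*(-358) = √(57601/576)*(-358) = (√57601/24)*(-358) = -179*√57601/12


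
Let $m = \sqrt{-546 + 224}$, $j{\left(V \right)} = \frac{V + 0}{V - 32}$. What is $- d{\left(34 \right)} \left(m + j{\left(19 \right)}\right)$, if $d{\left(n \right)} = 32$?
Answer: $\frac{608}{13} - 32 i \sqrt{322} \approx 46.769 - 574.22 i$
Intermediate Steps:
$j{\left(V \right)} = \frac{V}{-32 + V}$
$m = i \sqrt{322}$ ($m = \sqrt{-322} = i \sqrt{322} \approx 17.944 i$)
$- d{\left(34 \right)} \left(m + j{\left(19 \right)}\right) = \left(-1\right) 32 \left(i \sqrt{322} + \frac{19}{-32 + 19}\right) = - 32 \left(i \sqrt{322} + \frac{19}{-13}\right) = - 32 \left(i \sqrt{322} + 19 \left(- \frac{1}{13}\right)\right) = - 32 \left(i \sqrt{322} - \frac{19}{13}\right) = - 32 \left(- \frac{19}{13} + i \sqrt{322}\right) = \frac{608}{13} - 32 i \sqrt{322}$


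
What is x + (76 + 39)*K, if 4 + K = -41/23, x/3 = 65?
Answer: -470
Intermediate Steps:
x = 195 (x = 3*65 = 195)
K = -133/23 (K = -4 - 41/23 = -133/23 ≈ -5.7826)
x + (76 + 39)*K = 195 + (76 + 39)*(-133/23) = 195 + 115*(-133/23) = 195 - 665 = -470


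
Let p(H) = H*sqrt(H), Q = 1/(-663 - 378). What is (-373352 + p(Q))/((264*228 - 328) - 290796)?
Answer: 93338/57733 + I*sqrt(1041)/250256620692 ≈ 1.6167 + 1.2893e-10*I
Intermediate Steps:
Q = -1/1041 (Q = 1/(-1041) = -1/1041 ≈ -0.00096061)
p(H) = H**(3/2)
(-373352 + p(Q))/((264*228 - 328) - 290796) = (-373352 + (-1/1041)**(3/2))/((264*228 - 328) - 290796) = (-373352 - I*sqrt(1041)/1083681)/((60192 - 328) - 290796) = (-373352 - I*sqrt(1041)/1083681)/(59864 - 290796) = (-373352 - I*sqrt(1041)/1083681)/(-230932) = (-373352 - I*sqrt(1041)/1083681)*(-1/230932) = 93338/57733 + I*sqrt(1041)/250256620692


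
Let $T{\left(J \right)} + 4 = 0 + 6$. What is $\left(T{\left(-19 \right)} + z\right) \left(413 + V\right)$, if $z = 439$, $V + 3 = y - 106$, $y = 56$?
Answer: $158760$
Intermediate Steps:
$V = -53$ ($V = -3 + \left(56 - 106\right) = -3 - 50 = -53$)
$T{\left(J \right)} = 2$ ($T{\left(J \right)} = -4 + \left(0 + 6\right) = -4 + 6 = 2$)
$\left(T{\left(-19 \right)} + z\right) \left(413 + V\right) = \left(2 + 439\right) \left(413 - 53\right) = 441 \cdot 360 = 158760$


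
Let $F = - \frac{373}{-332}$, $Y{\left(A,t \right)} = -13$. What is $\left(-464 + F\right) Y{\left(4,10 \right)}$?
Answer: $\frac{1997775}{332} \approx 6017.4$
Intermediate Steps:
$F = \frac{373}{332}$ ($F = \left(-373\right) \left(- \frac{1}{332}\right) = \frac{373}{332} \approx 1.1235$)
$\left(-464 + F\right) Y{\left(4,10 \right)} = \left(-464 + \frac{373}{332}\right) \left(-13\right) = \left(- \frac{153675}{332}\right) \left(-13\right) = \frac{1997775}{332}$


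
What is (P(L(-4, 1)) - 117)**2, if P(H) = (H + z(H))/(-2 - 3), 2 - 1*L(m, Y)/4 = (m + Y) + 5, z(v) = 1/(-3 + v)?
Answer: 3076516/225 ≈ 13673.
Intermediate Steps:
L(m, Y) = -12 - 4*Y - 4*m (L(m, Y) = 8 - 4*((m + Y) + 5) = 8 - 4*((Y + m) + 5) = 8 - 4*(5 + Y + m) = 8 + (-20 - 4*Y - 4*m) = -12 - 4*Y - 4*m)
P(H) = -H/5 - 1/(5*(-3 + H)) (P(H) = (H + 1/(-3 + H))/(-2 - 3) = (H + 1/(-3 + H))/(-5) = (H + 1/(-3 + H))*(-1/5) = -H/5 - 1/(5*(-3 + H)))
(P(L(-4, 1)) - 117)**2 = ((-1 - (-12 - 4*1 - 4*(-4))*(-3 + (-12 - 4*1 - 4*(-4))))/(5*(-3 + (-12 - 4*1 - 4*(-4)))) - 117)**2 = ((-1 - (-12 - 4 + 16)*(-3 + (-12 - 4 + 16)))/(5*(-3 + (-12 - 4 + 16))) - 117)**2 = ((-1 - 1*0*(-3 + 0))/(5*(-3 + 0)) - 117)**2 = ((1/5)*(-1 - 1*0*(-3))/(-3) - 117)**2 = ((1/5)*(-1/3)*(-1 + 0) - 117)**2 = ((1/5)*(-1/3)*(-1) - 117)**2 = (1/15 - 117)**2 = (-1754/15)**2 = 3076516/225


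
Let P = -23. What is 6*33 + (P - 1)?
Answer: 174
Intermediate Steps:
6*33 + (P - 1) = 6*33 + (-23 - 1) = 198 - 24 = 174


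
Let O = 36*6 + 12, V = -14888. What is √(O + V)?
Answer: 2*I*√3665 ≈ 121.08*I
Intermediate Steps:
O = 228 (O = 216 + 12 = 228)
√(O + V) = √(228 - 14888) = √(-14660) = 2*I*√3665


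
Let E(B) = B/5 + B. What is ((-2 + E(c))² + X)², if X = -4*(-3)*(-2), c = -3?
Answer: 33856/625 ≈ 54.170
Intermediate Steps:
E(B) = 6*B/5 (E(B) = B*(⅕) + B = B/5 + B = 6*B/5)
X = -24 (X = 12*(-2) = -24)
((-2 + E(c))² + X)² = ((-2 + (6/5)*(-3))² - 24)² = ((-2 - 18/5)² - 24)² = ((-28/5)² - 24)² = (784/25 - 24)² = (184/25)² = 33856/625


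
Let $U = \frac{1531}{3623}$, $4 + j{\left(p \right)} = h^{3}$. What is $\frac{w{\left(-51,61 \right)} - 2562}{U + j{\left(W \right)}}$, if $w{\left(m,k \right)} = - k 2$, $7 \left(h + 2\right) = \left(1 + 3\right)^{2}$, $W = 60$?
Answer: $\frac{3335377276}{4416639} \approx 755.18$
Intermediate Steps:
$h = \frac{2}{7}$ ($h = -2 + \frac{\left(1 + 3\right)^{2}}{7} = -2 + \frac{4^{2}}{7} = -2 + \frac{1}{7} \cdot 16 = -2 + \frac{16}{7} = \frac{2}{7} \approx 0.28571$)
$w{\left(m,k \right)} = - 2 k$
$j{\left(p \right)} = - \frac{1364}{343}$ ($j{\left(p \right)} = -4 + \left(\frac{2}{7}\right)^{3} = -4 + \frac{8}{343} = - \frac{1364}{343}$)
$U = \frac{1531}{3623}$ ($U = 1531 \cdot \frac{1}{3623} = \frac{1531}{3623} \approx 0.42258$)
$\frac{w{\left(-51,61 \right)} - 2562}{U + j{\left(W \right)}} = \frac{\left(-2\right) 61 - 2562}{\frac{1531}{3623} - \frac{1364}{343}} = \frac{-122 - 2562}{- \frac{4416639}{1242689}} = \left(-2684\right) \left(- \frac{1242689}{4416639}\right) = \frac{3335377276}{4416639}$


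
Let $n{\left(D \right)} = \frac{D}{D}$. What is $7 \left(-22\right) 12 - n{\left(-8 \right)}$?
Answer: $-1849$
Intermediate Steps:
$n{\left(D \right)} = 1$
$7 \left(-22\right) 12 - n{\left(-8 \right)} = 7 \left(-22\right) 12 - 1 = \left(-154\right) 12 - 1 = -1848 - 1 = -1849$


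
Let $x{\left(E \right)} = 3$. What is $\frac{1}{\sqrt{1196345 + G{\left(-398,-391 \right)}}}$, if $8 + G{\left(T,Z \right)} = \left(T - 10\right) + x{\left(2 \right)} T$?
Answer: $\frac{\sqrt{1194735}}{1194735} \approx 0.00091488$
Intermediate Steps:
$G{\left(T,Z \right)} = -18 + 4 T$ ($G{\left(T,Z \right)} = -8 + \left(\left(T - 10\right) + 3 T\right) = -8 + \left(\left(-10 + T\right) + 3 T\right) = -8 + \left(-10 + 4 T\right) = -18 + 4 T$)
$\frac{1}{\sqrt{1196345 + G{\left(-398,-391 \right)}}} = \frac{1}{\sqrt{1196345 + \left(-18 + 4 \left(-398\right)\right)}} = \frac{1}{\sqrt{1196345 - 1610}} = \frac{1}{\sqrt{1194735}} = \frac{\sqrt{1194735}}{1194735}$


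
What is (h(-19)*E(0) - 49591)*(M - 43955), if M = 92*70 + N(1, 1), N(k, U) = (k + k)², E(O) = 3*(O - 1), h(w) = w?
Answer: 1858069874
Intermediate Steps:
E(O) = -3 + 3*O (E(O) = 3*(-1 + O) = -3 + 3*O)
N(k, U) = 4*k² (N(k, U) = (2*k)² = 4*k²)
M = 6444 (M = 92*70 + 4*1² = 6440 + 4*1 = 6440 + 4 = 6444)
(h(-19)*E(0) - 49591)*(M - 43955) = (-19*(-3 + 3*0) - 49591)*(6444 - 43955) = (-19*(-3 + 0) - 49591)*(-37511) = (-19*(-3) - 49591)*(-37511) = (57 - 49591)*(-37511) = -49534*(-37511) = 1858069874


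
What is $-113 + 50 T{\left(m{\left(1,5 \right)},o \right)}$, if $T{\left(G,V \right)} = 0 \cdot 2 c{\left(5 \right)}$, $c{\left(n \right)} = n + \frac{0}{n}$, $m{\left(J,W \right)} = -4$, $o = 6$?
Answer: $-113$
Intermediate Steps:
$c{\left(n \right)} = n$ ($c{\left(n \right)} = n + 0 = n$)
$T{\left(G,V \right)} = 0$ ($T{\left(G,V \right)} = 0 \cdot 2 \cdot 5 = 0 \cdot 5 = 0$)
$-113 + 50 T{\left(m{\left(1,5 \right)},o \right)} = -113 + 50 \cdot 0 = -113 + 0 = -113$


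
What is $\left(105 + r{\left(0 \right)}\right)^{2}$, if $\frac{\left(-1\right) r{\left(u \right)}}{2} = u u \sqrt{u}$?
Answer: $11025$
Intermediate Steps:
$r{\left(u \right)} = - 2 u^{\frac{5}{2}}$ ($r{\left(u \right)} = - 2 u u \sqrt{u} = - 2 u^{2} \sqrt{u} = - 2 u^{\frac{5}{2}}$)
$\left(105 + r{\left(0 \right)}\right)^{2} = \left(105 - 2 \cdot 0^{\frac{5}{2}}\right)^{2} = \left(105 - 0\right)^{2} = \left(105 + 0\right)^{2} = 105^{2} = 11025$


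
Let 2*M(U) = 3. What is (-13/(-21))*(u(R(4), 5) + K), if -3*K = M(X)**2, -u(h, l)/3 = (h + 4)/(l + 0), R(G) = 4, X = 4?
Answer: -481/140 ≈ -3.4357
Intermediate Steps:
M(U) = 3/2 (M(U) = (1/2)*3 = 3/2)
u(h, l) = -3*(4 + h)/l (u(h, l) = -3*(h + 4)/(l + 0) = -3*(4 + h)/l)
K = -3/4 (K = -(3/2)**2/3 = -1/3*9/4 = -3/4 ≈ -0.75000)
(-13/(-21))*(u(R(4), 5) + K) = (-13/(-21))*(3*(-4 - 1*4)/5 - 3/4) = (-13*(-1/21))*(3*(1/5)*(-4 - 4) - 3/4) = 13*(3*(1/5)*(-8) - 3/4)/21 = 13*(-24/5 - 3/4)/21 = (13/21)*(-111/20) = -481/140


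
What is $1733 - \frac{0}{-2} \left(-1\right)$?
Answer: $0$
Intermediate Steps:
$1733 - \frac{0}{-2} \left(-1\right) = 1733 - \frac{0 \left(-1\right)}{2} \left(-1\right) = 1733 \left(-1\right) 0 \left(-1\right) = 1733 \cdot 0 \left(-1\right) = 1733 \cdot 0 = 0$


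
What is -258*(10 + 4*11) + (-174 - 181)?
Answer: -14287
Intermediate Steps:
-258*(10 + 4*11) + (-174 - 181) = -258*(10 + 44) - 355 = -258*54 - 355 = -13932 - 355 = -14287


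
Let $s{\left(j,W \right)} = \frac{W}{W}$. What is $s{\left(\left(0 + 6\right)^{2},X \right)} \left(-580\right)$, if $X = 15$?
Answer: $-580$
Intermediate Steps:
$s{\left(j,W \right)} = 1$
$s{\left(\left(0 + 6\right)^{2},X \right)} \left(-580\right) = 1 \left(-580\right) = -580$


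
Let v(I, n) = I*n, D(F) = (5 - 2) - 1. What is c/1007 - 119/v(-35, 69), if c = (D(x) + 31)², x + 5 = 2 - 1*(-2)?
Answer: 392824/347415 ≈ 1.1307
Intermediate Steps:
x = -1 (x = -5 + (2 - 1*(-2)) = -5 + (2 + 2) = -5 + 4 = -1)
D(F) = 2 (D(F) = 3 - 1 = 2)
c = 1089 (c = (2 + 31)² = 33² = 1089)
c/1007 - 119/v(-35, 69) = 1089/1007 - 119/((-35*69)) = 1089*(1/1007) - 119/(-2415) = 1089/1007 - 119*(-1/2415) = 1089/1007 + 17/345 = 392824/347415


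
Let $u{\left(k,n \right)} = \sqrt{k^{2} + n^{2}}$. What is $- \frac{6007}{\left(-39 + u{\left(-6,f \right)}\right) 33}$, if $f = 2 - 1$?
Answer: $\frac{78091}{16324} + \frac{6007 \sqrt{37}}{48972} \approx 5.5299$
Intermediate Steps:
$f = 1$
$- \frac{6007}{\left(-39 + u{\left(-6,f \right)}\right) 33} = - \frac{6007}{\left(-39 + \sqrt{\left(-6\right)^{2} + 1^{2}}\right) 33} = - \frac{6007}{\left(-39 + \sqrt{36 + 1}\right) 33} = - \frac{6007}{\left(-39 + \sqrt{37}\right) 33} = - \frac{6007}{-1287 + 33 \sqrt{37}}$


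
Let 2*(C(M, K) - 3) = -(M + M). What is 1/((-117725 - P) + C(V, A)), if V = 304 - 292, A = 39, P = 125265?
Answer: -1/242999 ≈ -4.1152e-6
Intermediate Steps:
V = 12
C(M, K) = 3 - M (C(M, K) = 3 + (-(M + M))/2 = 3 + (-2*M)/2 = 3 - M)
1/((-117725 - P) + C(V, A)) = 1/((-117725 - 1*125265) + (3 - 1*12)) = 1/((-117725 - 125265) + (3 - 12)) = 1/(-242990 - 9) = 1/(-242999) = -1/242999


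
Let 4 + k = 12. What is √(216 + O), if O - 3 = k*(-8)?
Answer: √155 ≈ 12.450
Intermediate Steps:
k = 8 (k = -4 + 12 = 8)
O = -61 (O = 3 + 8*(-8) = 3 - 64 = -61)
√(216 + O) = √(216 - 61) = √155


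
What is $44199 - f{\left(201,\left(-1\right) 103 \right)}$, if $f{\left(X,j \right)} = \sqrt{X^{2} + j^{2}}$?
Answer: $44199 - \sqrt{51010} \approx 43973.0$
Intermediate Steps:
$44199 - f{\left(201,\left(-1\right) 103 \right)} = 44199 - \sqrt{201^{2} + \left(\left(-1\right) 103\right)^{2}} = 44199 - \sqrt{40401 + \left(-103\right)^{2}} = 44199 - \sqrt{40401 + 10609} = 44199 - \sqrt{51010}$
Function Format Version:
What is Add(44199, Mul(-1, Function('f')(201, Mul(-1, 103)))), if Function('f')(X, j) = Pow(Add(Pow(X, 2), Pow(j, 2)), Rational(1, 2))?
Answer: Add(44199, Mul(-1, Pow(51010, Rational(1, 2)))) ≈ 43973.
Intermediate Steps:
Add(44199, Mul(-1, Function('f')(201, Mul(-1, 103)))) = Add(44199, Mul(-1, Pow(Add(Pow(201, 2), Pow(Mul(-1, 103), 2)), Rational(1, 2)))) = Add(44199, Mul(-1, Pow(Add(40401, Pow(-103, 2)), Rational(1, 2)))) = Add(44199, Mul(-1, Pow(Add(40401, 10609), Rational(1, 2)))) = Add(44199, Mul(-1, Pow(51010, Rational(1, 2))))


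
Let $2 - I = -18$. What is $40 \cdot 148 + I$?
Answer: $5940$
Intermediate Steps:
$I = 20$ ($I = 2 - -18 = 2 + 18 = 20$)
$40 \cdot 148 + I = 40 \cdot 148 + 20 = 5920 + 20 = 5940$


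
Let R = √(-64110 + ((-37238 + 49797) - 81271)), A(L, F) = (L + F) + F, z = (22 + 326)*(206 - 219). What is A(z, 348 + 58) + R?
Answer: -3712 + 3*I*√14758 ≈ -3712.0 + 364.45*I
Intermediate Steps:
z = -4524 (z = 348*(-13) = -4524)
A(L, F) = L + 2*F (A(L, F) = (F + L) + F = L + 2*F)
R = 3*I*√14758 (R = √(-64110 + (12559 - 81271)) = √(-64110 - 68712) = √(-132822) = 3*I*√14758 ≈ 364.45*I)
A(z, 348 + 58) + R = (-4524 + 2*(348 + 58)) + 3*I*√14758 = (-4524 + 2*406) + 3*I*√14758 = (-4524 + 812) + 3*I*√14758 = -3712 + 3*I*√14758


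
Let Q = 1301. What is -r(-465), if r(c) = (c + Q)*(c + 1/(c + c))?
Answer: 180764518/465 ≈ 3.8874e+5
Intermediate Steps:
r(c) = (1301 + c)*(c + 1/(2*c)) (r(c) = (c + 1301)*(c + 1/(c + c)) = (1301 + c)*(c + 1/(2*c)))
-r(-465) = -(½ + (-465)² + 1301*(-465) + (1301/2)/(-465)) = -(½ + 216225 - 604965 + (1301/2)*(-1/465)) = -(½ + 216225 - 604965 - 1301/930) = -1*(-180764518/465) = 180764518/465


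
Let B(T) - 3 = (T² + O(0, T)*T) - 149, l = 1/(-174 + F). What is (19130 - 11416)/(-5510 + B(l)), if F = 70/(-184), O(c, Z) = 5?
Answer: -992706363593/727868242630 ≈ -1.3639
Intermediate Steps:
F = -35/92 (F = 70*(-1/184) = -35/92 ≈ -0.38043)
l = -92/16043 (l = 1/(-174 - 35/92) = 1/(-16043/92) = -92/16043 ≈ -0.0057346)
B(T) = -146 + T² + 5*T (B(T) = 3 + ((T² + 5*T) - 149) = 3 + (-149 + T² + 5*T) = -146 + T² + 5*T)
(19130 - 11416)/(-5510 + B(l)) = (19130 - 11416)/(-5510 + (-146 + (-92/16043)² + 5*(-92/16043))) = 7714/(-5510 + (-146 + 8464/257377849 - 460/16043)) = 7714/(-5510 - 37584537270/257377849) = 7714/(-1455736485260/257377849) = 7714*(-257377849/1455736485260) = -992706363593/727868242630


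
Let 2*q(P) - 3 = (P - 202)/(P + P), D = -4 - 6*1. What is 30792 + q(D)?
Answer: 153994/5 ≈ 30799.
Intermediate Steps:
D = -10 (D = -4 - 6 = -10)
q(P) = 3/2 + (-202 + P)/(4*P) (q(P) = 3/2 + ((P - 202)/(P + P))/2 = 3/2 + ((-202 + P)/((2*P)))/2 = 3/2 + ((-202 + P)*(1/(2*P)))/2 = 3/2 + ((-202 + P)/(2*P))/2 = 3/2 + (-202 + P)/(4*P))
30792 + q(D) = 30792 + (¼)*(-202 + 7*(-10))/(-10) = 30792 + (¼)*(-⅒)*(-202 - 70) = 30792 + (¼)*(-⅒)*(-272) = 30792 + 34/5 = 153994/5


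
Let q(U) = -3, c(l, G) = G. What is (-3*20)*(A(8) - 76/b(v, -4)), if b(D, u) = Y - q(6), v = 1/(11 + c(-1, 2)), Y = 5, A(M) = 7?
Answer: 150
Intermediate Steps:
v = 1/13 (v = 1/(11 + 2) = 1/13 ≈ 0.076923)
b(D, u) = 8 (b(D, u) = 5 - 1*(-3) = 5 + 3 = 8)
(-3*20)*(A(8) - 76/b(v, -4)) = (-3*20)*(7 - 76/8) = -60*(7 - 76*1/8) = -60*(7 - 19/2) = -60*(-5/2) = 150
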